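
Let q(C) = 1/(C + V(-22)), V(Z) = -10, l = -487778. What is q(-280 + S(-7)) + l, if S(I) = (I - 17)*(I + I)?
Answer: -22437787/46 ≈ -4.8778e+5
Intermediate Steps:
S(I) = 2*I*(-17 + I) (S(I) = (-17 + I)*(2*I) = 2*I*(-17 + I))
q(C) = 1/(-10 + C) (q(C) = 1/(C - 10) = 1/(-10 + C))
q(-280 + S(-7)) + l = 1/(-10 + (-280 + 2*(-7)*(-17 - 7))) - 487778 = 1/(-10 + (-280 + 2*(-7)*(-24))) - 487778 = 1/(-10 + (-280 + 336)) - 487778 = 1/(-10 + 56) - 487778 = 1/46 - 487778 = -22437787/46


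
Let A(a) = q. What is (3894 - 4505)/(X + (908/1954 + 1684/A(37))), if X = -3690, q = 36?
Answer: 5372523/32030767 ≈ 0.16773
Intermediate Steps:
A(a) = 36
(3894 - 4505)/(X + (908/1954 + 1684/A(37))) = (3894 - 4505)/(-3690 + (908/1954 + 1684/36)) = -611/(-3690 + (908*(1/1954) + 1684*(1/36))) = -611/(-3690 + (454/977 + 421/9)) = -611/(-3690 + 415403/8793) = -611/(-32030767/8793) = -611*(-8793/32030767) = 5372523/32030767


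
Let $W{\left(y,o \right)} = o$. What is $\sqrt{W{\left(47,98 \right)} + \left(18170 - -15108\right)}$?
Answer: $4 \sqrt{2086} \approx 182.69$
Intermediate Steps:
$\sqrt{W{\left(47,98 \right)} + \left(18170 - -15108\right)} = \sqrt{98 + \left(18170 - -15108\right)} = \sqrt{98 + \left(18170 + 15108\right)} = \sqrt{98 + 33278} = \sqrt{33376} = 4 \sqrt{2086}$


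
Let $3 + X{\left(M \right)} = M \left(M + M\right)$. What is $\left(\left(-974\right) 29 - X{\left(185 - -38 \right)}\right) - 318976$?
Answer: $-446677$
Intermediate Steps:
$X{\left(M \right)} = -3 + 2 M^{2}$ ($X{\left(M \right)} = -3 + M \left(M + M\right) = -3 + M 2 M = -3 + 2 M^{2}$)
$\left(\left(-974\right) 29 - X{\left(185 - -38 \right)}\right) - 318976 = \left(\left(-974\right) 29 - \left(-3 + 2 \left(185 - -38\right)^{2}\right)\right) - 318976 = \left(-28246 - \left(-3 + 2 \left(185 + 38\right)^{2}\right)\right) - 318976 = \left(-28246 - \left(-3 + 2 \cdot 223^{2}\right)\right) - 318976 = \left(-28246 - \left(-3 + 2 \cdot 49729\right)\right) - 318976 = \left(-28246 - \left(-3 + 99458\right)\right) - 318976 = \left(-28246 - 99455\right) - 318976 = -127701 - 318976 = -446677$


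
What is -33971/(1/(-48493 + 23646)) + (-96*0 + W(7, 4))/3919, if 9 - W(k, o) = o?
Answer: 3307939475608/3919 ≈ 8.4408e+8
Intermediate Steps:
W(k, o) = 9 - o
-33971/(1/(-48493 + 23646)) + (-96*0 + W(7, 4))/3919 = -33971/(1/(-48493 + 23646)) + (-96*0 + (9 - 1*4))/3919 = -33971/(1/(-24847)) + (0 + (9 - 4))*(1/3919) = -33971/(-1/24847) + (0 + 5)*(1/3919) = -33971*(-24847) + 5*(1/3919) = 844077437 + 5/3919 = 3307939475608/3919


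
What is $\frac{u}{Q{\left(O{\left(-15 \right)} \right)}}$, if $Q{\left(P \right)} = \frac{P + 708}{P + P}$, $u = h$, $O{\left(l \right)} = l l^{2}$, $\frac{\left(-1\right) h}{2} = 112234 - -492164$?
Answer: $- \frac{2719791000}{889} \approx -3.0594 \cdot 10^{6}$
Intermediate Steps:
$h = -1208796$ ($h = - 2 \left(112234 - -492164\right) = - 2 \left(112234 + 492164\right) = \left(-2\right) 604398 = -1208796$)
$O{\left(l \right)} = l^{3}$
$u = -1208796$
$Q{\left(P \right)} = \frac{708 + P}{2 P}$
$\frac{u}{Q{\left(O{\left(-15 \right)} \right)}} = - \frac{1208796}{\frac{1}{2} \frac{1}{\left(-15\right)^{3}} \left(708 + \left(-15\right)^{3}\right)} = - \frac{1208796}{\frac{1}{2} \frac{1}{-3375} \left(708 - 3375\right)} = - \frac{1208796}{\frac{1}{2} \left(- \frac{1}{3375}\right) \left(-2667\right)} = - \frac{1208796}{\frac{889}{2250}} = \left(-1208796\right) \frac{2250}{889} = - \frac{2719791000}{889}$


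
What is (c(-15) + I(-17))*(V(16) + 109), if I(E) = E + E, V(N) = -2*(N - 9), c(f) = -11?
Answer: -4275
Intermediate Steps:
V(N) = 18 - 2*N (V(N) = -2*(-9 + N) = 18 - 2*N)
I(E) = 2*E
(c(-15) + I(-17))*(V(16) + 109) = (-11 + 2*(-17))*((18 - 2*16) + 109) = (-11 - 34)*((18 - 32) + 109) = -45*(-14 + 109) = -45*95 = -4275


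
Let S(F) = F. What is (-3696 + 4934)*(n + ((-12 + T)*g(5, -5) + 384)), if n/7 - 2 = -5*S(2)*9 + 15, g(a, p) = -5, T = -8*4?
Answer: 115134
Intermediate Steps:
T = -32
n = -511 (n = 14 + 7*(-5*2*9 + 15) = 14 + 7*(-10*9 + 15) = 14 + 7*(-90 + 15) = 14 + 7*(-75) = 14 - 525 = -511)
(-3696 + 4934)*(n + ((-12 + T)*g(5, -5) + 384)) = (-3696 + 4934)*(-511 + ((-12 - 32)*(-5) + 384)) = 1238*(-511 + (-44*(-5) + 384)) = 1238*(-511 + (220 + 384)) = 1238*(-511 + 604) = 1238*93 = 115134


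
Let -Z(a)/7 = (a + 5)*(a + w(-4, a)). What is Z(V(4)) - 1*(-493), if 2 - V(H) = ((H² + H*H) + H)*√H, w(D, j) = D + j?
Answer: -65027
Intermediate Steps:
V(H) = 2 - √H*(H + 2*H²) (V(H) = 2 - ((H² + H*H) + H)*√H = 2 - ((H² + H²) + H)*√H = 2 - (2*H² + H)*√H = 2 - (H + 2*H²)*√H = 2 - √H*(H + 2*H²))
Z(a) = -7*(-4 + 2*a)*(5 + a) (Z(a) = -7*(a + 5)*(a + (-4 + a)) = -7*(5 + a)*(-4 + 2*a) = -7*(-4 + 2*a)*(5 + a))
Z(V(4)) - 1*(-493) = (140 - 42*(2 - 4^(3/2) - 2*4^(5/2)) - 14*(2 - 4^(3/2) - 2*4^(5/2))²) - 1*(-493) = (140 - 42*(2 - 1*8 - 2*32) - 14*(2 - 1*8 - 2*32)²) + 493 = (140 - 42*(2 - 8 - 64) - 14*(2 - 8 - 64)²) + 493 = (140 - 42*(-70) - 14*(-70)²) + 493 = (140 + 2940 - 14*4900) + 493 = (140 + 2940 - 68600) + 493 = -65520 + 493 = -65027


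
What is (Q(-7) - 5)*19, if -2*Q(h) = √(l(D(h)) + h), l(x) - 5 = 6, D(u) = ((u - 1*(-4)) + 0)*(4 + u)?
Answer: -114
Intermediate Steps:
D(u) = (4 + u)² (D(u) = ((u + 4) + 0)*(4 + u) = ((4 + u) + 0)*(4 + u) = (4 + u)*(4 + u) = (4 + u)²)
l(x) = 11 (l(x) = 5 + 6 = 11)
Q(h) = -√(11 + h)/2
(Q(-7) - 5)*19 = (-√(11 - 7)/2 - 5)*19 = (-√4/2 - 5)*19 = (-½*2 - 5)*19 = (-1 - 5)*19 = -6*19 = -114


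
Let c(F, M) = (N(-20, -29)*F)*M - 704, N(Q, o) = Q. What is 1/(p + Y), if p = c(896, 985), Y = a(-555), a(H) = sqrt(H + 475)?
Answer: -1103244/19474357176581 - I*sqrt(5)/77897428706324 ≈ -5.6651e-8 - 2.8705e-14*I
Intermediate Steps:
a(H) = sqrt(475 + H)
c(F, M) = -704 - 20*F*M (c(F, M) = (-20*F)*M - 704 = -20*F*M - 704 = -704 - 20*F*M)
Y = 4*I*sqrt(5) (Y = sqrt(475 - 555) = sqrt(-80) = 4*I*sqrt(5) ≈ 8.9443*I)
p = -17651904 (p = -704 - 20*896*985 = -704 - 17651200 = -17651904)
1/(p + Y) = 1/(-17651904 + 4*I*sqrt(5))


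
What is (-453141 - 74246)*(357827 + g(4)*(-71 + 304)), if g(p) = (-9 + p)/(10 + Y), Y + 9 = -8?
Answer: -188801080314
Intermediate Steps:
Y = -17 (Y = -9 - 8 = -17)
g(p) = 9/7 - p/7 (g(p) = (-9 + p)/(10 - 17) = (-9 + p)/(-7) = (-9 + p)*(-1/7) = 9/7 - p/7)
(-453141 - 74246)*(357827 + g(4)*(-71 + 304)) = (-453141 - 74246)*(357827 + (9/7 - 1/7*4)*(-71 + 304)) = -527387*(357827 + (9/7 - 4/7)*233) = -527387*(357827 + (5/7)*233) = -527387*(357827 + 1165/7) = -527387*2505954/7 = -188801080314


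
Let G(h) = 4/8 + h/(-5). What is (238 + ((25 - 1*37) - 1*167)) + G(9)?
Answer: 577/10 ≈ 57.700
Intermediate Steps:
G(h) = 1/2 - h/5 (G(h) = 4*(1/8) + h*(-1/5) = 1/2 - h/5)
(238 + ((25 - 1*37) - 1*167)) + G(9) = (238 + ((25 - 1*37) - 1*167)) + (1/2 - 1/5*9) = (238 + ((25 - 37) - 167)) + (1/2 - 9/5) = (238 + (-12 - 167)) - 13/10 = (238 - 179) - 13/10 = 59 - 13/10 = 577/10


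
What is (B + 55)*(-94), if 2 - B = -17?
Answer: -6956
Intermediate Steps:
B = 19 (B = 2 - 1*(-17) = 2 + 17 = 19)
(B + 55)*(-94) = (19 + 55)*(-94) = 74*(-94) = -6956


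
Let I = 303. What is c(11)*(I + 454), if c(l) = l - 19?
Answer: -6056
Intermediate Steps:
c(l) = -19 + l
c(11)*(I + 454) = (-19 + 11)*(303 + 454) = -8*757 = -6056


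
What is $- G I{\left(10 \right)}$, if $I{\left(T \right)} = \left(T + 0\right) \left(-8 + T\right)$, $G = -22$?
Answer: $440$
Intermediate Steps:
$I{\left(T \right)} = T \left(-8 + T\right)$
$- G I{\left(10 \right)} = - \left(-22\right) 10 \left(-8 + 10\right) = - \left(-22\right) 10 \cdot 2 = - \left(-22\right) 20 = \left(-1\right) \left(-440\right) = 440$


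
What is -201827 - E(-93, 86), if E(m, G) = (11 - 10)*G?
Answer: -201913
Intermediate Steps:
E(m, G) = G (E(m, G) = 1*G = G)
-201827 - E(-93, 86) = -201827 - 1*86 = -201827 - 86 = -201913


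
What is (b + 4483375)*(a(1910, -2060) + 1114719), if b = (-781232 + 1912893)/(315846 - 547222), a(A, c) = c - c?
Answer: 1156347336475887741/231376 ≈ 4.9977e+12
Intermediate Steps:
a(A, c) = 0
b = -1131661/231376 (b = 1131661/(-231376) = 1131661*(-1/231376) = -1131661/231376 ≈ -4.8910)
(b + 4483375)*(a(1910, -2060) + 1114719) = (-1131661/231376 + 4483375)*(0 + 1114719) = (1037344242339/231376)*1114719 = 1156347336475887741/231376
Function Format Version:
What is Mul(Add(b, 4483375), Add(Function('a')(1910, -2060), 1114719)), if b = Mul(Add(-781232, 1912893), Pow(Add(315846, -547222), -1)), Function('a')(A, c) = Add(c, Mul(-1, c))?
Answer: Rational(1156347336475887741, 231376) ≈ 4.9977e+12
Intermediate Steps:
Function('a')(A, c) = 0
b = Rational(-1131661, 231376) (b = Mul(1131661, Pow(-231376, -1)) = Mul(1131661, Rational(-1, 231376)) = Rational(-1131661, 231376) ≈ -4.8910)
Mul(Add(b, 4483375), Add(Function('a')(1910, -2060), 1114719)) = Mul(Add(Rational(-1131661, 231376), 4483375), Add(0, 1114719)) = Mul(Rational(1037344242339, 231376), 1114719) = Rational(1156347336475887741, 231376)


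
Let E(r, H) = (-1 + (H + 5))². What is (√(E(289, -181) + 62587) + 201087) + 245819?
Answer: 446906 + 2*√23479 ≈ 4.4721e+5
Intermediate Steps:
E(r, H) = (4 + H)² (E(r, H) = (-1 + (5 + H))² = (4 + H)²)
(√(E(289, -181) + 62587) + 201087) + 245819 = (√((4 - 181)² + 62587) + 201087) + 245819 = (√((-177)² + 62587) + 201087) + 245819 = (√(31329 + 62587) + 201087) + 245819 = (√93916 + 201087) + 245819 = (2*√23479 + 201087) + 245819 = (201087 + 2*√23479) + 245819 = 446906 + 2*√23479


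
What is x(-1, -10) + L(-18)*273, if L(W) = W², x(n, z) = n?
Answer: 88451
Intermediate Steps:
x(-1, -10) + L(-18)*273 = -1 + (-18)²*273 = -1 + 324*273 = -1 + 88452 = 88451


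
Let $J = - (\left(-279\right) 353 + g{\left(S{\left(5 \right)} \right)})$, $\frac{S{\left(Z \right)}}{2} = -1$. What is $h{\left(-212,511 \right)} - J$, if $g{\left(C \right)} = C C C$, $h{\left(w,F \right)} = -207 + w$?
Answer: $-98914$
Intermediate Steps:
$S{\left(Z \right)} = -2$ ($S{\left(Z \right)} = 2 \left(-1\right) = -2$)
$g{\left(C \right)} = C^{3}$ ($g{\left(C \right)} = C^{2} C = C^{3}$)
$J = 98495$ ($J = - (\left(-279\right) 353 + \left(-2\right)^{3}) = - (-98487 - 8) = \left(-1\right) \left(-98495\right) = 98495$)
$h{\left(-212,511 \right)} - J = \left(-207 - 212\right) - 98495 = -419 - 98495 = -98914$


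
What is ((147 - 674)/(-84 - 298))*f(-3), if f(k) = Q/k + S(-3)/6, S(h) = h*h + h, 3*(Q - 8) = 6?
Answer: -3689/1146 ≈ -3.2190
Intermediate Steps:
Q = 10 (Q = 8 + (⅓)*6 = 8 + 2 = 10)
S(h) = h + h² (S(h) = h² + h = h + h²)
f(k) = 1 + 10/k (f(k) = 10/k - 3*(1 - 3)/6 = 10/k - 3*(-2)*(⅙) = 10/k + 6*(⅙) = 10/k + 1 = 1 + 10/k)
((147 - 674)/(-84 - 298))*f(-3) = ((147 - 674)/(-84 - 298))*((10 - 3)/(-3)) = (-527/(-382))*(-⅓*7) = -527*(-1/382)*(-7/3) = (527/382)*(-7/3) = -3689/1146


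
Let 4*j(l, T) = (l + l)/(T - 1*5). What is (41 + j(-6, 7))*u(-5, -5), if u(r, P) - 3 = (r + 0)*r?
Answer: 1106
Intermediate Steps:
j(l, T) = l/(2*(-5 + T)) (j(l, T) = ((l + l)/(T - 1*5))/4 = ((2*l)/(T - 5))/4 = ((2*l)/(-5 + T))/4 = (2*l/(-5 + T))/4 = l/(2*(-5 + T)))
u(r, P) = 3 + r² (u(r, P) = 3 + (r + 0)*r = 3 + r*r = 3 + r²)
(41 + j(-6, 7))*u(-5, -5) = (41 + (½)*(-6)/(-5 + 7))*(3 + (-5)²) = (41 + (½)*(-6)/2)*(3 + 25) = (41 + (½)*(-6)*(½))*28 = (41 - 3/2)*28 = (79/2)*28 = 1106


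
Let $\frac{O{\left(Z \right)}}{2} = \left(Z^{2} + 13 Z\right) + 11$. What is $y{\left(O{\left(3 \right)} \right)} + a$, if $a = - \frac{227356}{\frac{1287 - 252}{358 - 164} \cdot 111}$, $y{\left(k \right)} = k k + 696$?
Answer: $\frac{1635511636}{114885} \approx 14236.0$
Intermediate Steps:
$O{\left(Z \right)} = 22 + 2 Z^{2} + 26 Z$ ($O{\left(Z \right)} = 2 \left(\left(Z^{2} + 13 Z\right) + 11\right) = 2 \left(11 + Z^{2} + 13 Z\right) = 22 + 2 Z^{2} + 26 Z$)
$y{\left(k \right)} = 696 + k^{2}$ ($y{\left(k \right)} = k^{2} + 696 = 696 + k^{2}$)
$a = - \frac{44107064}{114885}$ ($a = - \frac{227356}{\frac{1035}{194} \cdot 111} = - \frac{227356}{\frac{114885}{194}} = \left(-227356\right) \frac{194}{114885} = - \frac{44107064}{114885} \approx -383.92$)
$y{\left(O{\left(3 \right)} \right)} + a = \left(696 + \left(22 + 2 \cdot 3^{2} + 26 \cdot 3\right)^{2}\right) - \frac{44107064}{114885} = \left(696 + \left(22 + 2 \cdot 9 + 78\right)^{2}\right) - \frac{44107064}{114885} = \left(696 + \left(22 + 18 + 78\right)^{2}\right) - \frac{44107064}{114885} = \left(696 + 118^{2}\right) - \frac{44107064}{114885} = \left(696 + 13924\right) - \frac{44107064}{114885} = 14620 - \frac{44107064}{114885} = \frac{1635511636}{114885}$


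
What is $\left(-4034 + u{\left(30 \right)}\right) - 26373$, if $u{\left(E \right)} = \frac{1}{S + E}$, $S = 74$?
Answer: $- \frac{3162327}{104} \approx -30407.0$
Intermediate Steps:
$u{\left(E \right)} = \frac{1}{74 + E}$
$\left(-4034 + u{\left(30 \right)}\right) - 26373 = \left(-4034 + \frac{1}{74 + 30}\right) - 26373 = \left(-4034 + \frac{1}{104}\right) - 26373 = - \frac{419535}{104} - 26373 = - \frac{3162327}{104}$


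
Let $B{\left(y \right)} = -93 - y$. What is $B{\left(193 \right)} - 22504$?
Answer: $-22790$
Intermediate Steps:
$B{\left(193 \right)} - 22504 = \left(-93 - 193\right) - 22504 = -286 - 22504 = -22790$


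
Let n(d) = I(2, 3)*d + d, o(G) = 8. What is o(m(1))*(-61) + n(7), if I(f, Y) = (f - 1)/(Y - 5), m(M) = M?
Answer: -969/2 ≈ -484.50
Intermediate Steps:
I(f, Y) = (-1 + f)/(-5 + Y)
n(d) = d/2 (n(d) = ((-1 + 2)/(-5 + 3))*d + d = (1/(-2))*d + d = (-1/2*1)*d + d = -d/2 + d = d/2)
o(m(1))*(-61) + n(7) = 8*(-61) + (1/2)*7 = -488 + 7/2 = -969/2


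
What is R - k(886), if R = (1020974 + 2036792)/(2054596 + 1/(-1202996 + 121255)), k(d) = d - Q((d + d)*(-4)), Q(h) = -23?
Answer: -2016981814205609/2222540731635 ≈ -907.51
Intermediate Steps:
k(d) = 23 + d (k(d) = d - 1*(-23) = d + 23 = 23 + d)
R = 3307710850606/2222540731635 (R = 3057766/(2054596 + 1/(-1081741)) = 3057766/(2054596 - 1/1081741) = 3057766/(2222540731635/1081741) = 3057766*(1081741/2222540731635) = 3307710850606/2222540731635 ≈ 1.4883)
R - k(886) = 3307710850606/2222540731635 - (23 + 886) = 3307710850606/2222540731635 - 1*909 = 3307710850606/2222540731635 - 909 = -2016981814205609/2222540731635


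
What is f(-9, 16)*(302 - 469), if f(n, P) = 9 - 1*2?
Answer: -1169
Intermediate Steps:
f(n, P) = 7 (f(n, P) = 9 - 2 = 7)
f(-9, 16)*(302 - 469) = 7*(302 - 469) = 7*(-167) = -1169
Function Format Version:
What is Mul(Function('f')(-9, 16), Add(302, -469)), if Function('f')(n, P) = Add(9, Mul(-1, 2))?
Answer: -1169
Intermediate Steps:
Function('f')(n, P) = 7 (Function('f')(n, P) = Add(9, -2) = 7)
Mul(Function('f')(-9, 16), Add(302, -469)) = Mul(7, Add(302, -469)) = Mul(7, -167) = -1169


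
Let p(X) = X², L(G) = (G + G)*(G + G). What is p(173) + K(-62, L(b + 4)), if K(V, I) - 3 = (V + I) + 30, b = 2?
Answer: 30044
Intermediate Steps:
L(G) = 4*G² (L(G) = (2*G)*(2*G) = 4*G²)
K(V, I) = 33 + I + V (K(V, I) = 3 + ((V + I) + 30) = 3 + ((I + V) + 30) = 3 + (30 + I + V) = 33 + I + V)
p(173) + K(-62, L(b + 4)) = 173² + (33 + 4*(2 + 4)² - 62) = 29929 + (33 + 4*6² - 62) = 29929 + (33 + 4*36 - 62) = 29929 + (33 + 144 - 62) = 29929 + 115 = 30044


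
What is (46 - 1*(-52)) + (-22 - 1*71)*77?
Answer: -7063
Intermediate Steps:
(46 - 1*(-52)) + (-22 - 1*71)*77 = (46 + 52) + (-22 - 71)*77 = 98 - 93*77 = 98 - 7161 = -7063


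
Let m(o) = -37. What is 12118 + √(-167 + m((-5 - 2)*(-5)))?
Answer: 12118 + 2*I*√51 ≈ 12118.0 + 14.283*I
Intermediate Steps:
12118 + √(-167 + m((-5 - 2)*(-5))) = 12118 + √(-167 - 37) = 12118 + √(-204) = 12118 + 2*I*√51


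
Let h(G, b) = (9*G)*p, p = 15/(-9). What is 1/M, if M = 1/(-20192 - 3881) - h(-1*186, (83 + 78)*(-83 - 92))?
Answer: -24073/67163671 ≈ -0.00035842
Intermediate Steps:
p = -5/3 (p = 15*(-1/9) = -5/3 ≈ -1.6667)
h(G, b) = -15*G (h(G, b) = (9*G)*(-5/3) = -15*G)
M = -67163671/24073 (M = 1/(-20192 - 3881) - (-15)*(-1*186) = 1/(-24073) - (-15)*(-186) = -1/24073 - 1*2790 = -1/24073 - 2790 = -67163671/24073 ≈ -2790.0)
1/M = 1/(-67163671/24073) = -24073/67163671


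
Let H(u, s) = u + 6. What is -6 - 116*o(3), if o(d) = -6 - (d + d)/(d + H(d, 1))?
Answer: 748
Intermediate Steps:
H(u, s) = 6 + u
o(d) = -6 - 2*d/(6 + 2*d) (o(d) = -6 - (d + d)/(d + (6 + d)) = -6 - 2*d/(6 + 2*d))
-6 - 116*o(3) = -6 - 116*(-18 - 7*3)/(3 + 3) = -6 - 116*(-18 - 21)/6 = -6 - 58*(-39)/3 = -6 - 116*(-13/2) = -6 + 754 = 748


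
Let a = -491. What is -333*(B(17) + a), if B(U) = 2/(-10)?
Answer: 817848/5 ≈ 1.6357e+5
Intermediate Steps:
B(U) = -⅕ (B(U) = 2*(-⅒) = -⅕)
-333*(B(17) + a) = -333*(-⅕ - 491) = -333*(-2456/5) = 817848/5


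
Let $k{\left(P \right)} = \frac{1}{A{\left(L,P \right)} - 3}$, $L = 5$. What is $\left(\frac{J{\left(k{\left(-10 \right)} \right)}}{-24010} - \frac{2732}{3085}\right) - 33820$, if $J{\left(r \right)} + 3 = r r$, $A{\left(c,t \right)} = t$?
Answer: $- \frac{42336895289107}{1251797365} \approx -33821.0$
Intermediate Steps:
$k{\left(P \right)} = \frac{1}{-3 + P}$ ($k{\left(P \right)} = \frac{1}{P - 3} = \frac{1}{-3 + P}$)
$J{\left(r \right)} = -3 + r^{2}$ ($J{\left(r \right)} = -3 + r r = -3 + r^{2}$)
$\left(\frac{J{\left(k{\left(-10 \right)} \right)}}{-24010} - \frac{2732}{3085}\right) - 33820 = \left(\frac{-3 + \left(\frac{1}{-3 - 10}\right)^{2}}{-24010} - \frac{2732}{3085}\right) - 33820 = \left(\left(-3 + \left(\frac{1}{-13}\right)^{2}\right) \left(- \frac{1}{24010}\right) - \frac{2732}{3085}\right) - 33820 = \left(\left(-3 + \left(- \frac{1}{13}\right)^{2}\right) \left(- \frac{1}{24010}\right) - \frac{2732}{3085}\right) - 33820 = \left(\left(-3 + \frac{1}{169}\right) \left(- \frac{1}{24010}\right) - \frac{2732}{3085}\right) - 33820 = \left(\left(- \frac{506}{169}\right) \left(- \frac{1}{24010}\right) - \frac{2732}{3085}\right) - 33820 = \left(\frac{253}{2028845} - \frac{2732}{3085}\right) - 33820 = - \frac{1108404807}{1251797365} - 33820 = - \frac{42336895289107}{1251797365}$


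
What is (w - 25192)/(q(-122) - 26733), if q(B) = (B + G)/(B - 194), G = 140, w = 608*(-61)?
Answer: 3280080/1407941 ≈ 2.3297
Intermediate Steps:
w = -37088
q(B) = (140 + B)/(-194 + B) (q(B) = (B + 140)/(B - 194) = (140 + B)/(-194 + B))
(w - 25192)/(q(-122) - 26733) = (-37088 - 25192)/((140 - 122)/(-194 - 122) - 26733) = -62280/(18/(-316) - 26733) = -62280/(-1/316*18 - 26733) = -62280/(-9/158 - 26733) = -62280/(-4223823/158) = -62280*(-158/4223823) = 3280080/1407941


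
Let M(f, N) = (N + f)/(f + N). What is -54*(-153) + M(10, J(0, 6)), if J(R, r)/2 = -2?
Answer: 8263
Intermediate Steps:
J(R, r) = -4 (J(R, r) = 2*(-2) = -4)
M(f, N) = 1 (M(f, N) = (N + f)/(N + f) = 1)
-54*(-153) + M(10, J(0, 6)) = -54*(-153) + 1 = 8262 + 1 = 8263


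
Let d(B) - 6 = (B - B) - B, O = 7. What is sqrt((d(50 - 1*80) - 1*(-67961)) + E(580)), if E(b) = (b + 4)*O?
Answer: sqrt(72085) ≈ 268.49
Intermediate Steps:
d(B) = 6 - B (d(B) = 6 + ((B - B) - B) = 6 + (0 - B) = 6 - B)
E(b) = 28 + 7*b (E(b) = (b + 4)*7 = (4 + b)*7 = 28 + 7*b)
sqrt((d(50 - 1*80) - 1*(-67961)) + E(580)) = sqrt(((6 - (50 - 1*80)) - 1*(-67961)) + (28 + 7*580)) = sqrt(((6 - (50 - 80)) + 67961) + (28 + 4060)) = sqrt(((6 - 1*(-30)) + 67961) + 4088) = sqrt(((6 + 30) + 67961) + 4088) = sqrt((36 + 67961) + 4088) = sqrt(67997 + 4088) = sqrt(72085)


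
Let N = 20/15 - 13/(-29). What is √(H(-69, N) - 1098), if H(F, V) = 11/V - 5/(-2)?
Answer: I*√104684210/310 ≈ 33.005*I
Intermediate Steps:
N = 155/87 (N = 20*(1/15) - 13*(-1/29) = 4/3 + 13/29 = 155/87 ≈ 1.7816)
H(F, V) = 5/2 + 11/V (H(F, V) = 11/V - 5*(-½) = 11/V + 5/2 = 5/2 + 11/V)
√(H(-69, N) - 1098) = √((5/2 + 11/(155/87)) - 1098) = √((5/2 + 11*(87/155)) - 1098) = √((5/2 + 957/155) - 1098) = √(2689/310 - 1098) = √(-337691/310) = I*√104684210/310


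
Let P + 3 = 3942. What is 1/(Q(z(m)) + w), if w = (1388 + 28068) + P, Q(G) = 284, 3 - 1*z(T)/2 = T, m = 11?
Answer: 1/33679 ≈ 2.9692e-5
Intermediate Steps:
P = 3939 (P = -3 + 3942 = 3939)
z(T) = 6 - 2*T
w = 33395 (w = (1388 + 28068) + 3939 = 29456 + 3939 = 33395)
1/(Q(z(m)) + w) = 1/(284 + 33395) = 1/33679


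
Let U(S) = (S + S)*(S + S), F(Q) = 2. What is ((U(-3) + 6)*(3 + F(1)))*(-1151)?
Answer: -241710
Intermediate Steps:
U(S) = 4*S**2 (U(S) = (2*S)*(2*S) = 4*S**2)
((U(-3) + 6)*(3 + F(1)))*(-1151) = ((4*(-3)**2 + 6)*(3 + 2))*(-1151) = ((4*9 + 6)*5)*(-1151) = ((36 + 6)*5)*(-1151) = (42*5)*(-1151) = 210*(-1151) = -241710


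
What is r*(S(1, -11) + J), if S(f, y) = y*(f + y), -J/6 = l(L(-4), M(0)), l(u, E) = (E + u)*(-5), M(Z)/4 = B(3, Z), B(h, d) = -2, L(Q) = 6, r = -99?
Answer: -4950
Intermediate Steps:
M(Z) = -8 (M(Z) = 4*(-2) = -8)
l(u, E) = -5*E - 5*u
J = -60 (J = -6*(-5*(-8) - 5*6) = -6*(40 - 30) = -6*10 = -60)
r*(S(1, -11) + J) = -99*(-11*(1 - 11) - 60) = -99*(-11*(-10) - 60) = -99*(110 - 60) = -99*50 = -4950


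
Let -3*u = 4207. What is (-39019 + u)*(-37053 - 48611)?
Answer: 10387959296/3 ≈ 3.4627e+9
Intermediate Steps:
u = -4207/3 (u = -1/3*4207 = -4207/3 ≈ -1402.3)
(-39019 + u)*(-37053 - 48611) = (-39019 - 4207/3)*(-37053 - 48611) = -121264/3*(-85664) = 10387959296/3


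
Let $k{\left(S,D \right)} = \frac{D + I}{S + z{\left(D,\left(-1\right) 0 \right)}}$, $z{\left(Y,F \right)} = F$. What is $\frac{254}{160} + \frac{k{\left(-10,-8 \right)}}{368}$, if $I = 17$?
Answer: $\frac{5833}{3680} \approx 1.5851$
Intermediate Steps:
$k{\left(S,D \right)} = \frac{17 + D}{S}$ ($k{\left(S,D \right)} = \frac{D + 17}{S - 0} = \frac{17 + D}{S + 0} = \frac{17 + D}{S}$)
$\frac{254}{160} + \frac{k{\left(-10,-8 \right)}}{368} = \frac{254}{160} + \frac{\frac{1}{-10} \left(17 - 8\right)}{368} = 254 \cdot \frac{1}{160} + \left(- \frac{1}{10}\right) 9 \cdot \frac{1}{368} = \frac{127}{80} - \frac{9}{3680} = \frac{5833}{3680}$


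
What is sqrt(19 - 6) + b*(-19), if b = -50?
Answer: 950 + sqrt(13) ≈ 953.61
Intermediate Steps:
sqrt(19 - 6) + b*(-19) = sqrt(19 - 6) - 50*(-19) = sqrt(13) + 950 = 950 + sqrt(13)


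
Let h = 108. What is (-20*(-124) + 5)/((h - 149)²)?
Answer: 2485/1681 ≈ 1.4783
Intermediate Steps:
(-20*(-124) + 5)/((h - 149)²) = (-20*(-124) + 5)/((108 - 149)²) = (2480 + 5)/((-41)²) = 2485/1681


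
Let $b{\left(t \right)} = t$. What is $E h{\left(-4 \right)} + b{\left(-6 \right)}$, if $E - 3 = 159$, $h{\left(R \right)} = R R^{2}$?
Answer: $-10374$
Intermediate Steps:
$h{\left(R \right)} = R^{3}$
$E = 162$ ($E = 3 + 159 = 162$)
$E h{\left(-4 \right)} + b{\left(-6 \right)} = 162 \left(-4\right)^{3} - 6 = 162 \left(-64\right) - 6 = -10368 - 6 = -10374$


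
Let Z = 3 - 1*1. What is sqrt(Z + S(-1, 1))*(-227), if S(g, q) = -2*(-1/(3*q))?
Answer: -454*sqrt(6)/3 ≈ -370.69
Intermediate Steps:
Z = 2 (Z = 3 - 1 = 2)
S(g, q) = 2/(3*q) (S(g, q) = -(-2)/(3*q) = 2/(3*q))
sqrt(Z + S(-1, 1))*(-227) = sqrt(2 + (2/3)/1)*(-227) = sqrt(2 + (2/3)*1)*(-227) = sqrt(2 + 2/3)*(-227) = sqrt(8/3)*(-227) = (2*sqrt(6)/3)*(-227) = -454*sqrt(6)/3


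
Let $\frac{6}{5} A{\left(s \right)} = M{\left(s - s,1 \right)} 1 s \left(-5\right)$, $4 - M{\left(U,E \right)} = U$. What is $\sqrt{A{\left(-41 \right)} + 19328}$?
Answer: $\frac{\sqrt{180102}}{3} \approx 141.46$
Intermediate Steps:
$M{\left(U,E \right)} = 4 - U$
$A{\left(s \right)} = - \frac{50 s}{3}$ ($A{\left(s \right)} = \frac{5 \left(4 - \left(s - s\right)\right) 1 s \left(-5\right)}{6} = \frac{5 \left(4 - 0\right) s \left(-5\right)}{6} = \frac{5 \left(4 + 0\right) s \left(-5\right)}{6} = \frac{5 \cdot 4 s \left(-5\right)}{6} = \frac{5 \left(- 20 s\right)}{6} = - \frac{50 s}{3}$)
$\sqrt{A{\left(-41 \right)} + 19328} = \sqrt{\left(- \frac{50}{3}\right) \left(-41\right) + 19328} = \sqrt{\frac{2050}{3} + 19328} = \sqrt{\frac{60034}{3}} = \frac{\sqrt{180102}}{3}$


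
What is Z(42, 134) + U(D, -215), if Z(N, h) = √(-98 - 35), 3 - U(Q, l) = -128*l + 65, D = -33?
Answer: -27582 + I*√133 ≈ -27582.0 + 11.533*I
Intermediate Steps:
U(Q, l) = -62 + 128*l (U(Q, l) = 3 - (-128*l + 65) = 3 - (65 - 128*l) = 3 + (-65 + 128*l) = -62 + 128*l)
Z(N, h) = I*√133 (Z(N, h) = √(-133) = I*√133)
Z(42, 134) + U(D, -215) = I*√133 + (-62 + 128*(-215)) = I*√133 + (-62 - 27520) = I*√133 - 27582 = -27582 + I*√133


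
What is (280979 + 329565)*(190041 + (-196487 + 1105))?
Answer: -3260915504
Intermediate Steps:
(280979 + 329565)*(190041 + (-196487 + 1105)) = 610544*(190041 - 195382) = 610544*(-5341) = -3260915504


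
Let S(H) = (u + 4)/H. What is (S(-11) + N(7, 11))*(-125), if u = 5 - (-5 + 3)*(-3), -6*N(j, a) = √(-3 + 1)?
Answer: 375/11 + 125*I*√2/6 ≈ 34.091 + 29.463*I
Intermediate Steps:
N(j, a) = -I*√2/6 (N(j, a) = -√(-3 + 1)/6 = -I*√2/6)
u = -1 (u = 5 - 1*(-2)*(-3) = 5 + 2*(-3) = 5 - 6 = -1)
S(H) = 3/H (S(H) = (-1 + 4)/H = 3/H)
(S(-11) + N(7, 11))*(-125) = (3/(-11) - I*√2/6)*(-125) = (3*(-1/11) - I*√2/6)*(-125) = (-3/11 - I*√2/6)*(-125) = 375/11 + 125*I*√2/6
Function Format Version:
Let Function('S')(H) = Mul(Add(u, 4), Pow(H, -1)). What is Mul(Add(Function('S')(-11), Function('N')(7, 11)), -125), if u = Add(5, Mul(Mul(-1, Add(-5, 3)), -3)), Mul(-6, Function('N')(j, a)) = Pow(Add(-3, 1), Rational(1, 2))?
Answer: Add(Rational(375, 11), Mul(Rational(125, 6), I, Pow(2, Rational(1, 2)))) ≈ Add(34.091, Mul(29.463, I))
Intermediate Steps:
Function('N')(j, a) = Mul(Rational(-1, 6), I, Pow(2, Rational(1, 2))) (Function('N')(j, a) = Mul(Rational(-1, 6), Pow(Add(-3, 1), Rational(1, 2))) = Mul(Rational(-1, 6), Pow(-2, Rational(1, 2))) = Mul(Rational(-1, 6), Mul(I, Pow(2, Rational(1, 2)))) = Mul(Rational(-1, 6), I, Pow(2, Rational(1, 2))))
u = -1 (u = Add(5, Mul(Mul(-1, -2), -3)) = Add(5, Mul(2, -3)) = Add(5, -6) = -1)
Function('S')(H) = Mul(3, Pow(H, -1)) (Function('S')(H) = Mul(Add(-1, 4), Pow(H, -1)) = Mul(3, Pow(H, -1)))
Mul(Add(Function('S')(-11), Function('N')(7, 11)), -125) = Mul(Add(Mul(3, Pow(-11, -1)), Mul(Rational(-1, 6), I, Pow(2, Rational(1, 2)))), -125) = Mul(Add(Mul(3, Rational(-1, 11)), Mul(Rational(-1, 6), I, Pow(2, Rational(1, 2)))), -125) = Mul(Add(Rational(-3, 11), Mul(Rational(-1, 6), I, Pow(2, Rational(1, 2)))), -125) = Add(Rational(375, 11), Mul(Rational(125, 6), I, Pow(2, Rational(1, 2))))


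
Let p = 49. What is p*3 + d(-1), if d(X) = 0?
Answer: 147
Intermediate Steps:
p*3 + d(-1) = 49*3 + 0 = 147 + 0 = 147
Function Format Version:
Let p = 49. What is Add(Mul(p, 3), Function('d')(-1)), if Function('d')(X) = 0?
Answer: 147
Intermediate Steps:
Add(Mul(p, 3), Function('d')(-1)) = Add(Mul(49, 3), 0) = Add(147, 0) = 147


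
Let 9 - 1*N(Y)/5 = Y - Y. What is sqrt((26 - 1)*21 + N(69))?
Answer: sqrt(570) ≈ 23.875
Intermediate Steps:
N(Y) = 45 (N(Y) = 45 - 5*(Y - Y) = 45 - 5*0 = 45 + 0 = 45)
sqrt((26 - 1)*21 + N(69)) = sqrt((26 - 1)*21 + 45) = sqrt(25*21 + 45) = sqrt(525 + 45) = sqrt(570)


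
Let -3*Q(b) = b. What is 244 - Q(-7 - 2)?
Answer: 241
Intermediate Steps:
Q(b) = -b/3
244 - Q(-7 - 2) = 244 - (-1)*(-7 - 2)/3 = 244 - (-1)*(-9)/3 = 244 - 1*3 = 244 - 3 = 241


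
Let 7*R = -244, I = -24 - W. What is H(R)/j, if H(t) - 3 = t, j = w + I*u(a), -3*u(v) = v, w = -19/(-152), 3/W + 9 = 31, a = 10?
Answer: -19624/49637 ≈ -0.39535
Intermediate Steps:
W = 3/22 (W = 3/(-9 + 31) = 3/22 ≈ 0.13636)
I = -531/22 (I = -24 - 1*3/22 = -24 - 3/22 = -531/22 ≈ -24.136)
w = ⅛ (w = -19*(-1/152) = ⅛ ≈ 0.12500)
u(v) = -v/3
j = 7091/88 (j = ⅛ - (-177)*10/22 = ⅛ - 531/22*(-10/3) = ⅛ + 885/11 = 7091/88 ≈ 80.580)
R = -244/7 (R = (⅐)*(-244) = -244/7 ≈ -34.857)
H(t) = 3 + t
H(R)/j = (3 - 244/7)/(7091/88) = -223/7*88/7091 = -19624/49637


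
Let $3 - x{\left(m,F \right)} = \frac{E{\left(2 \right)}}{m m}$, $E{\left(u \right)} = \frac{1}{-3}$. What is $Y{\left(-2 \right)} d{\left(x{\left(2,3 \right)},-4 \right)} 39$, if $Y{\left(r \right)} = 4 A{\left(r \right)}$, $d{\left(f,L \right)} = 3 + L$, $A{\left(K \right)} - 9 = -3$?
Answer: $-936$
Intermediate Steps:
$E{\left(u \right)} = - \frac{1}{3}$
$A{\left(K \right)} = 6$ ($A{\left(K \right)} = 9 - 3 = 6$)
$x{\left(m,F \right)} = 3 + \frac{1}{3 m^{2}}$ ($x{\left(m,F \right)} = 3 - - \frac{1}{3 m m} = 3 - - \frac{1}{3 m^{2}} = 3 + \frac{1}{3 m^{2}}$)
$Y{\left(r \right)} = 24$ ($Y{\left(r \right)} = 4 \cdot 6 = 24$)
$Y{\left(-2 \right)} d{\left(x{\left(2,3 \right)},-4 \right)} 39 = 24 \left(3 - 4\right) 39 = 24 \left(-1\right) 39 = \left(-24\right) 39 = -936$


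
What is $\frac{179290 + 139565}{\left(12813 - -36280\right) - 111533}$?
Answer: $- \frac{63771}{12488} \approx -5.1066$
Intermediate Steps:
$\frac{179290 + 139565}{\left(12813 - -36280\right) - 111533} = \frac{318855}{\left(12813 + 36280\right) - 111533} = \frac{318855}{49093 - 111533} = \frac{318855}{-62440} = 318855 \left(- \frac{1}{62440}\right) = - \frac{63771}{12488}$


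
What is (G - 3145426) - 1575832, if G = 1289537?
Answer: -3431721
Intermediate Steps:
(G - 3145426) - 1575832 = (1289537 - 3145426) - 1575832 = -1855889 - 1575832 = -3431721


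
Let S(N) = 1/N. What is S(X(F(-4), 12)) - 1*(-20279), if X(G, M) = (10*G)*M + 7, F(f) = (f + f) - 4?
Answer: 29059806/1433 ≈ 20279.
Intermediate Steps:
F(f) = -4 + 2*f (F(f) = 2*f - 4 = -4 + 2*f)
X(G, M) = 7 + 10*G*M (X(G, M) = 10*G*M + 7 = 7 + 10*G*M)
S(X(F(-4), 12)) - 1*(-20279) = 1/(7 + 10*(-4 + 2*(-4))*12) - 1*(-20279) = 1/(7 + 10*(-4 - 8)*12) + 20279 = 1/(7 + 10*(-12)*12) + 20279 = 1/(7 - 1440) + 20279 = 1/(-1433) + 20279 = -1/1433 + 20279 = 29059806/1433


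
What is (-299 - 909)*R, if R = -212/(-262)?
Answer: -128048/131 ≈ -977.47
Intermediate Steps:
R = 106/131 (R = -212*(-1/262) = 106/131 ≈ 0.80916)
(-299 - 909)*R = (-299 - 909)*(106/131) = -1208*106/131 = -128048/131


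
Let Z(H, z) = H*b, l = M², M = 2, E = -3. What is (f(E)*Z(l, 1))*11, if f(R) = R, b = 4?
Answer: -528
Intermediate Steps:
l = 4 (l = 2² = 4)
Z(H, z) = 4*H (Z(H, z) = H*4 = 4*H)
(f(E)*Z(l, 1))*11 = -12*4*11 = -3*16*11 = -48*11 = -528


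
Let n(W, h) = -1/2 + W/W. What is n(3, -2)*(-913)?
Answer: -913/2 ≈ -456.50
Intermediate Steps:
n(W, h) = 1/2 (n(W, h) = -1*1/2 + 1 = -1/2 + 1 = 1/2)
n(3, -2)*(-913) = (1/2)*(-913) = -913/2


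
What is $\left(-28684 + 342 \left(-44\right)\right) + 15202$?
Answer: $-28530$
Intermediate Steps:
$\left(-28684 + 342 \left(-44\right)\right) + 15202 = \left(-28684 - 15048\right) + 15202 = -43732 + 15202 = -28530$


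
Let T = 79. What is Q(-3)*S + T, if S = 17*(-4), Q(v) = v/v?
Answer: 11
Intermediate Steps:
Q(v) = 1
S = -68
Q(-3)*S + T = 1*(-68) + 79 = -68 + 79 = 11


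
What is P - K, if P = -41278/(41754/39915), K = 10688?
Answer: -348979687/6959 ≈ -50148.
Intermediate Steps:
P = -274601895/6959 (P = -41278/(41754*(1/39915)) = -41278/13918/13305 = -41278*13305/13918 = -274601895/6959 ≈ -39460.)
P - K = -274601895/6959 - 1*10688 = -274601895/6959 - 10688 = -348979687/6959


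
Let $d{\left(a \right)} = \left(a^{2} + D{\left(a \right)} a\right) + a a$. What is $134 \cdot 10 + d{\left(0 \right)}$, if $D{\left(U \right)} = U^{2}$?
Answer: $1340$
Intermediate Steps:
$d{\left(a \right)} = a^{3} + 2 a^{2}$ ($d{\left(a \right)} = \left(a^{2} + a^{2} a\right) + a a = \left(a^{2} + a^{3}\right) + a^{2} = a^{3} + 2 a^{2}$)
$134 \cdot 10 + d{\left(0 \right)} = 134 \cdot 10 + 0^{2} \left(2 + 0\right) = 1340 + 0 \cdot 2 = 1340 + 0 = 1340$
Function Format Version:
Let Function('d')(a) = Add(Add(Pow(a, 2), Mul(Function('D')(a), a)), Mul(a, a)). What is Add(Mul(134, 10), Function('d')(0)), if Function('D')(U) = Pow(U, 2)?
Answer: 1340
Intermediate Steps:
Function('d')(a) = Add(Pow(a, 3), Mul(2, Pow(a, 2))) (Function('d')(a) = Add(Add(Pow(a, 2), Mul(Pow(a, 2), a)), Mul(a, a)) = Add(Add(Pow(a, 2), Pow(a, 3)), Pow(a, 2)) = Add(Pow(a, 3), Mul(2, Pow(a, 2))))
Add(Mul(134, 10), Function('d')(0)) = Add(Mul(134, 10), Mul(Pow(0, 2), Add(2, 0))) = Add(1340, Mul(0, 2)) = Add(1340, 0) = 1340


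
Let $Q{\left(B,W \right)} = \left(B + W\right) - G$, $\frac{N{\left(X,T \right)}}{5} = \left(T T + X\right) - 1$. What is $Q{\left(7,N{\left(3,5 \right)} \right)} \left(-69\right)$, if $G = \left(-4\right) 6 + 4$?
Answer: $-11178$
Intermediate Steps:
$G = -20$ ($G = -24 + 4 = -20$)
$N{\left(X,T \right)} = -5 + 5 X + 5 T^{2}$ ($N{\left(X,T \right)} = 5 \left(\left(T T + X\right) - 1\right) = 5 \left(\left(T^{2} + X\right) - 1\right) = 5 \left(\left(X + T^{2}\right) - 1\right) = 5 \left(-1 + X + T^{2}\right) = -5 + 5 X + 5 T^{2}$)
$Q{\left(B,W \right)} = 20 + B + W$ ($Q{\left(B,W \right)} = \left(B + W\right) - -20 = \left(B + W\right) + 20 = 20 + B + W$)
$Q{\left(7,N{\left(3,5 \right)} \right)} \left(-69\right) = \left(20 + 7 + \left(-5 + 5 \cdot 3 + 5 \cdot 5^{2}\right)\right) \left(-69\right) = \left(20 + 7 + \left(-5 + 15 + 5 \cdot 25\right)\right) \left(-69\right) = \left(20 + 7 + \left(-5 + 15 + 125\right)\right) \left(-69\right) = \left(20 + 7 + 135\right) \left(-69\right) = 162 \left(-69\right) = -11178$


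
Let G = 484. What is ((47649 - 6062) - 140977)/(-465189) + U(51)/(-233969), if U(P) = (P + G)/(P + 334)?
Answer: 596840666949/2793554998619 ≈ 0.21365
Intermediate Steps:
U(P) = (484 + P)/(334 + P) (U(P) = (P + 484)/(P + 334) = (484 + P)/(334 + P))
((47649 - 6062) - 140977)/(-465189) + U(51)/(-233969) = ((47649 - 6062) - 140977)/(-465189) + ((484 + 51)/(334 + 51))/(-233969) = (41587 - 140977)*(-1/465189) + (535/385)*(-1/233969) = -99390*(-1/465189) + ((1/385)*535)*(-1/233969) = 33130/155063 + (107/77)*(-1/233969) = 33130/155063 - 107/18015613 = 596840666949/2793554998619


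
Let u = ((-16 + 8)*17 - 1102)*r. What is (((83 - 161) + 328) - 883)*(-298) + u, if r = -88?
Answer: 297578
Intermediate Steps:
u = 108944 (u = ((-16 + 8)*17 - 1102)*(-88) = (-8*17 - 1102)*(-88) = (-136 - 1102)*(-88) = -1238*(-88) = 108944)
(((83 - 161) + 328) - 883)*(-298) + u = (((83 - 161) + 328) - 883)*(-298) + 108944 = ((-78 + 328) - 883)*(-298) + 108944 = (250 - 883)*(-298) + 108944 = -633*(-298) + 108944 = 188634 + 108944 = 297578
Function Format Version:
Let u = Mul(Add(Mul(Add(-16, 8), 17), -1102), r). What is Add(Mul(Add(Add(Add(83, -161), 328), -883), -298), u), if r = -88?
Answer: 297578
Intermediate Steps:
u = 108944 (u = Mul(Add(Mul(Add(-16, 8), 17), -1102), -88) = Mul(Add(Mul(-8, 17), -1102), -88) = Mul(Add(-136, -1102), -88) = Mul(-1238, -88) = 108944)
Add(Mul(Add(Add(Add(83, -161), 328), -883), -298), u) = Add(Mul(Add(Add(Add(83, -161), 328), -883), -298), 108944) = Add(Mul(Add(Add(-78, 328), -883), -298), 108944) = Add(Mul(Add(250, -883), -298), 108944) = Add(Mul(-633, -298), 108944) = Add(188634, 108944) = 297578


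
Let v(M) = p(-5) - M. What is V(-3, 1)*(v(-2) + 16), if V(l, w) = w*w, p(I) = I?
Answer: 13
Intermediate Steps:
V(l, w) = w²
v(M) = -5 - M
V(-3, 1)*(v(-2) + 16) = 1²*((-5 - 1*(-2)) + 16) = 1*((-5 + 2) + 16) = 1*(-3 + 16) = 1*13 = 13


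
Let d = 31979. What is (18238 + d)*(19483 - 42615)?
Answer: -1161619644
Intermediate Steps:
(18238 + d)*(19483 - 42615) = (18238 + 31979)*(19483 - 42615) = 50217*(-23132) = -1161619644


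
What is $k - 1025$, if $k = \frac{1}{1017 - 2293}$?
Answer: $- \frac{1307901}{1276} \approx -1025.0$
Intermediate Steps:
$k = - \frac{1}{1276}$ ($k = \frac{1}{1017 - 2293} = \frac{1}{-1276} = - \frac{1}{1276} \approx -0.0007837$)
$k - 1025 = - \frac{1}{1276} - 1025 = - \frac{1307901}{1276}$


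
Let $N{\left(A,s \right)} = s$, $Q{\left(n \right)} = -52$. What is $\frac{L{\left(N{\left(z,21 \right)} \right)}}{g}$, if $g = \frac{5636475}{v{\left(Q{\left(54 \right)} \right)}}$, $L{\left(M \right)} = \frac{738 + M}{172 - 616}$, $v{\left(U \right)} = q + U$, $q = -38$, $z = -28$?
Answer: $\frac{253}{9268870} \approx 2.7296 \cdot 10^{-5}$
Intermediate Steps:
$v{\left(U \right)} = -38 + U$
$L{\left(M \right)} = - \frac{123}{74} - \frac{M}{444}$ ($L{\left(M \right)} = \frac{738 + M}{-444} = \left(738 + M\right) \left(- \frac{1}{444}\right) = - \frac{123}{74} - \frac{M}{444}$)
$g = - \frac{125255}{2}$ ($g = \frac{5636475}{-38 - 52} = \frac{5636475}{-90} = 5636475 \left(- \frac{1}{90}\right) = - \frac{125255}{2} \approx -62628.0$)
$\frac{L{\left(N{\left(z,21 \right)} \right)}}{g} = \frac{- \frac{123}{74} - \frac{7}{148}}{- \frac{125255}{2}} = \left(- \frac{123}{74} - \frac{7}{148}\right) \left(- \frac{2}{125255}\right) = \left(- \frac{253}{148}\right) \left(- \frac{2}{125255}\right) = \frac{253}{9268870}$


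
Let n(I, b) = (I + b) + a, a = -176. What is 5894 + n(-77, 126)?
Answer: 5767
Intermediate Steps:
n(I, b) = -176 + I + b (n(I, b) = (I + b) - 176 = -176 + I + b)
5894 + n(-77, 126) = 5894 + (-176 - 77 + 126) = 5894 - 127 = 5767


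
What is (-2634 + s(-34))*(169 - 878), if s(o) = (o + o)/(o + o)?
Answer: 1866797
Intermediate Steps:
s(o) = 1 (s(o) = (2*o)/((2*o)) = (2*o)*(1/(2*o)) = 1)
(-2634 + s(-34))*(169 - 878) = (-2634 + 1)*(169 - 878) = -2633*(-709) = 1866797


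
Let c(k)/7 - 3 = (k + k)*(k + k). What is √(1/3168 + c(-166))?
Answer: √53776666966/264 ≈ 878.40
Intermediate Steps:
c(k) = 21 + 28*k² (c(k) = 21 + 7*((k + k)*(k + k)) = 21 + 7*((2*k)*(2*k)) = 21 + 7*(4*k²) = 21 + 28*k²)
√(1/3168 + c(-166)) = √(1/3168 + (21 + 28*(-166)²)) = √(1/3168 + (21 + 28*27556)) = √(1/3168 + (21 + 771568)) = √(1/3168 + 771589) = √(2444393953/3168) = √53776666966/264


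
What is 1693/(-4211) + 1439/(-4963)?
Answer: -14461988/20899193 ≈ -0.69199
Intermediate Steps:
1693/(-4211) + 1439/(-4963) = 1693*(-1/4211) + 1439*(-1/4963) = -1693/4211 - 1439/4963 = -14461988/20899193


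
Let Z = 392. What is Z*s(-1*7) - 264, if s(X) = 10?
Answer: 3656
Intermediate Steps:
Z*s(-1*7) - 264 = 392*10 - 264 = 3920 - 264 = 3656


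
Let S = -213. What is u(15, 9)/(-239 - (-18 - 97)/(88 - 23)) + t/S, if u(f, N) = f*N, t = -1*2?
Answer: -122549/218964 ≈ -0.55968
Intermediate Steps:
t = -2
u(f, N) = N*f
u(15, 9)/(-239 - (-18 - 97)/(88 - 23)) + t/S = (9*15)/(-239 - (-18 - 97)/(88 - 23)) - 2/(-213) = 135/(-239 - (-115)/65) - 2*(-1/213) = 135/(-239 - (-115)/65) + 2/213 = 135/(-239 - 1*(-23/13)) + 2/213 = 135/(-239 + 23/13) + 2/213 = 135/(-3084/13) + 2/213 = 135*(-13/3084) + 2/213 = -585/1028 + 2/213 = -122549/218964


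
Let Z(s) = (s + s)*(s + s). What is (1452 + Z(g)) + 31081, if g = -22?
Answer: 34469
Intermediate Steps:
Z(s) = 4*s² (Z(s) = (2*s)*(2*s) = 4*s²)
(1452 + Z(g)) + 31081 = (1452 + 4*(-22)²) + 31081 = (1452 + 4*484) + 31081 = (1452 + 1936) + 31081 = 3388 + 31081 = 34469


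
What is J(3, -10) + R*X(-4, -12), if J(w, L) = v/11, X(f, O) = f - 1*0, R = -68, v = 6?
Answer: 2998/11 ≈ 272.55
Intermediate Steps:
X(f, O) = f (X(f, O) = f + 0 = f)
J(w, L) = 6/11
J(3, -10) + R*X(-4, -12) = 6/11 - 68*(-4) = 6/11 + 272 = 2998/11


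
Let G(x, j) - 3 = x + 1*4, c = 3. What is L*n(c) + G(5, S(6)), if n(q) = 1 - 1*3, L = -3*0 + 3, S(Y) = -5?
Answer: 6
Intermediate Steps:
L = 3 (L = 0 + 3 = 3)
G(x, j) = 7 + x (G(x, j) = 3 + (x + 1*4) = 3 + (x + 4) = 3 + (4 + x) = 7 + x)
n(q) = -2 (n(q) = 1 - 3 = -2)
L*n(c) + G(5, S(6)) = 3*(-2) + (7 + 5) = -6 + 12 = 6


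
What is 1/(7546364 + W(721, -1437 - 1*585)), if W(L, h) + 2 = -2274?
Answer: 1/7544088 ≈ 1.3255e-7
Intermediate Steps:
W(L, h) = -2276 (W(L, h) = -2 - 2274 = -2276)
1/(7546364 + W(721, -1437 - 1*585)) = 1/(7546364 - 2276) = 1/7544088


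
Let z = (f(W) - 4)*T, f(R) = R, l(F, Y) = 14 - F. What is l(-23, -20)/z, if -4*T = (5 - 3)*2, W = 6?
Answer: -37/2 ≈ -18.500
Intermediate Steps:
T = -1 (T = -(5 - 3)*2/4 = -2/2 = -1/4*4 = -1)
z = -2 (z = (6 - 4)*(-1) = 2*(-1) = -2)
l(-23, -20)/z = (14 - 1*(-23))/(-2) = (14 + 23)*(-1/2) = 37*(-1/2) = -37/2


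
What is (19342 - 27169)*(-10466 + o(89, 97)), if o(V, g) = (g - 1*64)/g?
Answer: 7945727763/97 ≈ 8.1915e+7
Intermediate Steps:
o(V, g) = (-64 + g)/g (o(V, g) = (g - 64)/g = (-64 + g)/g)
(19342 - 27169)*(-10466 + o(89, 97)) = (19342 - 27169)*(-10466 + (-64 + 97)/97) = -7827*(-10466 + (1/97)*33) = -7827*(-10466 + 33/97) = -7827*(-1015169/97) = 7945727763/97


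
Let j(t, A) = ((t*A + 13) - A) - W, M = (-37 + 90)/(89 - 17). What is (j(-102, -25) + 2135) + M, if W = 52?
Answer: 336365/72 ≈ 4671.7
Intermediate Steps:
M = 53/72 ≈ 0.73611
j(t, A) = -39 - A + A*t (j(t, A) = ((t*A + 13) - A) - 1*52 = ((A*t + 13) - A) - 52 = ((13 + A*t) - A) - 52 = (13 - A + A*t) - 52 = -39 - A + A*t)
(j(-102, -25) + 2135) + M = ((-39 - 1*(-25) - 25*(-102)) + 2135) + 53/72 = ((-39 + 25 + 2550) + 2135) + 53/72 = (2536 + 2135) + 53/72 = 4671 + 53/72 = 336365/72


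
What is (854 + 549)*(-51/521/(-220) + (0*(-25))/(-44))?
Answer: 71553/114620 ≈ 0.62426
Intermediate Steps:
(854 + 549)*(-51/521/(-220) + (0*(-25))/(-44)) = 1403*(-51*1/521*(-1/220) + 0*(-1/44)) = 1403*(-51/521*(-1/220) + 0) = 1403*(51/114620 + 0) = 1403*(51/114620) = 71553/114620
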